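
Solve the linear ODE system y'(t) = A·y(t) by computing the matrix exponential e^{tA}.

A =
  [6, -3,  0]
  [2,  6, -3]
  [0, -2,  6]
e^{tA} =
  [-3*t^2*exp(6*t) + exp(6*t), -3*t*exp(6*t), 9*t^2*exp(6*t)/2]
  [2*t*exp(6*t), exp(6*t), -3*t*exp(6*t)]
  [-2*t^2*exp(6*t), -2*t*exp(6*t), 3*t^2*exp(6*t) + exp(6*t)]

Strategy: write A = P · J · P⁻¹ where J is a Jordan canonical form, so e^{tA} = P · e^{tJ} · P⁻¹, and e^{tJ} can be computed block-by-block.

A has Jordan form
J =
  [6, 1, 0]
  [0, 6, 1]
  [0, 0, 6]
(up to reordering of blocks).

Per-block formulas:
  For a 3×3 Jordan block J_3(6): exp(t · J_3(6)) = e^(6t)·(I + t·N + (t^2/2)·N^2), where N is the 3×3 nilpotent shift.

After assembling e^{tJ} and conjugating by P, we get:

e^{tA} =
  [-3*t^2*exp(6*t) + exp(6*t), -3*t*exp(6*t), 9*t^2*exp(6*t)/2]
  [2*t*exp(6*t), exp(6*t), -3*t*exp(6*t)]
  [-2*t^2*exp(6*t), -2*t*exp(6*t), 3*t^2*exp(6*t) + exp(6*t)]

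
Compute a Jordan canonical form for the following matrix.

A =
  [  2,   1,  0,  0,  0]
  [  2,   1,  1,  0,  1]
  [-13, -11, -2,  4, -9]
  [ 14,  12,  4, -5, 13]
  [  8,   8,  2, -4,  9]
J_3(1) ⊕ J_2(1)

The characteristic polynomial is
  det(x·I − A) = x^5 - 5*x^4 + 10*x^3 - 10*x^2 + 5*x - 1 = (x - 1)^5

Eigenvalues and multiplicities (the geometric multiplicity of λ is n − rank(A − λI), which equals the number of Jordan blocks for λ):
  λ = 1: algebraic multiplicity = 5, geometric multiplicity = 2

Determining the block sizes for each eigenvalue:
  λ = 1: with am = 5 and gm = 2, the partition is not yet determined (e.g. several partitions of 5 into 2 parts exist). Let N = A − (1)·I. Computing rank(N^1) = 3, rank(N^2) = 1, rank(N^3) = 0; the number of blocks of size ≥ j is rank(N^{j−1}) − rank(N^j), giving [2, 2, 1]. So we have 1 block(s) of size 3, 1 block(s) of size 2 → block sizes [3, 2]

Assembling the blocks gives a Jordan form
J =
  [1, 1, 0, 0, 0]
  [0, 1, 1, 0, 0]
  [0, 0, 1, 0, 0]
  [0, 0, 0, 1, 1]
  [0, 0, 0, 0, 1]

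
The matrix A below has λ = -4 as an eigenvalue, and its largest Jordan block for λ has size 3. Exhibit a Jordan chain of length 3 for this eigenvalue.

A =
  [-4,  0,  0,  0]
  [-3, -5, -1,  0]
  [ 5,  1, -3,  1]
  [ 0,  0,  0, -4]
A Jordan chain for λ = -4 of length 3:
v_1 = (0, -2, 2, 0)ᵀ
v_2 = (0, -3, 5, 0)ᵀ
v_3 = (1, 0, 0, 0)ᵀ

Let N = A − (-4)·I. We want v_3 with N^3 v_3 = 0 but N^2 v_3 ≠ 0; then v_{j-1} := N · v_j for j = 3, …, 2.

Pick v_3 = (1, 0, 0, 0)ᵀ.
Then v_2 = N · v_3 = (0, -3, 5, 0)ᵀ.
Then v_1 = N · v_2 = (0, -2, 2, 0)ᵀ.

Sanity check: (A − (-4)·I) v_1 = (0, 0, 0, 0)ᵀ = 0. ✓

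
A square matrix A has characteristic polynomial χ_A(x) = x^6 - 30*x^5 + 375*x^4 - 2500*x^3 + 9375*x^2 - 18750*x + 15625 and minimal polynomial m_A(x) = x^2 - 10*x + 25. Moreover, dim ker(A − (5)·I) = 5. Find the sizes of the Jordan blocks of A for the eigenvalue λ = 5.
Block sizes for λ = 5: [2, 1, 1, 1, 1]

Step 1 — from the characteristic polynomial, algebraic multiplicity of λ = 5 is 6. From dim ker(A − (5)·I) = 5, there are exactly 5 Jordan blocks for λ = 5.
Step 2 — from the minimal polynomial, the factor (x − 5)^2 tells us the largest block for λ = 5 has size 2.
Step 3 — with total size 6, 5 blocks, and largest block 2, the block sizes (in nonincreasing order) are [2, 1, 1, 1, 1].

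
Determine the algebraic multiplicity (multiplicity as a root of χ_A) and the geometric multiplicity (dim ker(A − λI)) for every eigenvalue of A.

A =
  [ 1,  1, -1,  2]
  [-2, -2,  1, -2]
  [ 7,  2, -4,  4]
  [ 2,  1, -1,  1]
λ = -1: alg = 4, geom = 2

Step 1 — factor the characteristic polynomial to read off the algebraic multiplicities:
  χ_A(x) = (x + 1)^4

Step 2 — compute geometric multiplicities via the rank-nullity identity g(λ) = n − rank(A − λI):
  rank(A − (-1)·I) = 2, so dim ker(A − (-1)·I) = n − 2 = 2

Summary:
  λ = -1: algebraic multiplicity = 4, geometric multiplicity = 2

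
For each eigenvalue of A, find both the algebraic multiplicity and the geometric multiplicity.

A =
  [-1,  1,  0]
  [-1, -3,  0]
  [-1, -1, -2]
λ = -2: alg = 3, geom = 2

Step 1 — factor the characteristic polynomial to read off the algebraic multiplicities:
  χ_A(x) = (x + 2)^3

Step 2 — compute geometric multiplicities via the rank-nullity identity g(λ) = n − rank(A − λI):
  rank(A − (-2)·I) = 1, so dim ker(A − (-2)·I) = n − 1 = 2

Summary:
  λ = -2: algebraic multiplicity = 3, geometric multiplicity = 2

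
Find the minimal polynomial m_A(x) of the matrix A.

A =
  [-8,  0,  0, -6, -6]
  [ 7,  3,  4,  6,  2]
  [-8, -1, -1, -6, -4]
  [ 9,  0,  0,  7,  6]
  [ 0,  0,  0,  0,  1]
x^3 - 3*x + 2

The characteristic polynomial is χ_A(x) = (x - 1)^4*(x + 2), so the eigenvalues are known. The minimal polynomial is
  m_A(x) = Π_λ (x − λ)^{k_λ}
where k_λ is the size of the *largest* Jordan block for λ (equivalently, the smallest k with (A − λI)^k v = 0 for every generalised eigenvector v of λ).

  λ = -2: largest Jordan block has size 1, contributing (x + 2)
  λ = 1: largest Jordan block has size 2, contributing (x − 1)^2

So m_A(x) = (x - 1)^2*(x + 2) = x^3 - 3*x + 2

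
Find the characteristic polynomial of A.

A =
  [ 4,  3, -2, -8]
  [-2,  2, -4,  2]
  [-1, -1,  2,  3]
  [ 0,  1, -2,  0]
x^4 - 8*x^3 + 24*x^2 - 32*x + 16

Expanding det(x·I − A) (e.g. by cofactor expansion or by noting that A is similar to its Jordan form J, which has the same characteristic polynomial as A) gives
  χ_A(x) = x^4 - 8*x^3 + 24*x^2 - 32*x + 16
which factors as (x - 2)^4. The eigenvalues (with algebraic multiplicities) are λ = 2 with multiplicity 4.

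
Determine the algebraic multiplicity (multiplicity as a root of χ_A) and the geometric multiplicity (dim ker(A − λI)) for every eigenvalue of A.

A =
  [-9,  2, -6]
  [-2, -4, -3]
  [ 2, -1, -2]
λ = -5: alg = 3, geom = 2

Step 1 — factor the characteristic polynomial to read off the algebraic multiplicities:
  χ_A(x) = (x + 5)^3

Step 2 — compute geometric multiplicities via the rank-nullity identity g(λ) = n − rank(A − λI):
  rank(A − (-5)·I) = 1, so dim ker(A − (-5)·I) = n − 1 = 2

Summary:
  λ = -5: algebraic multiplicity = 3, geometric multiplicity = 2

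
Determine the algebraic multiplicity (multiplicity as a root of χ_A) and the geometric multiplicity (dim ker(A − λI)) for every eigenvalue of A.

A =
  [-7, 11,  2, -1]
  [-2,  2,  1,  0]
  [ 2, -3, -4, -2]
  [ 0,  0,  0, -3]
λ = -3: alg = 4, geom = 2

Step 1 — factor the characteristic polynomial to read off the algebraic multiplicities:
  χ_A(x) = (x + 3)^4

Step 2 — compute geometric multiplicities via the rank-nullity identity g(λ) = n − rank(A − λI):
  rank(A − (-3)·I) = 2, so dim ker(A − (-3)·I) = n − 2 = 2

Summary:
  λ = -3: algebraic multiplicity = 4, geometric multiplicity = 2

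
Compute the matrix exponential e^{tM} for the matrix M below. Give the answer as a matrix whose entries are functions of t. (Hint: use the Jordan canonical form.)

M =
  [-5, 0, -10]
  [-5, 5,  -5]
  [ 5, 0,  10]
e^{tM} =
  [2 - exp(5*t), 0, 2 - 2*exp(5*t)]
  [1 - exp(5*t), exp(5*t), 1 - exp(5*t)]
  [exp(5*t) - 1, 0, 2*exp(5*t) - 1]

Strategy: write M = P · J · P⁻¹ where J is a Jordan canonical form, so e^{tM} = P · e^{tJ} · P⁻¹, and e^{tJ} can be computed block-by-block.

M has Jordan form
J =
  [0, 0, 0]
  [0, 5, 0]
  [0, 0, 5]
(up to reordering of blocks).

Per-block formulas:
  For a 1×1 block at λ = 5: exp(t · [5]) = [e^(5t)].
  For a 1×1 block at λ = 0: exp(t · [0]) = [e^(0t)].

After assembling e^{tJ} and conjugating by P, we get:

e^{tM} =
  [2 - exp(5*t), 0, 2 - 2*exp(5*t)]
  [1 - exp(5*t), exp(5*t), 1 - exp(5*t)]
  [exp(5*t) - 1, 0, 2*exp(5*t) - 1]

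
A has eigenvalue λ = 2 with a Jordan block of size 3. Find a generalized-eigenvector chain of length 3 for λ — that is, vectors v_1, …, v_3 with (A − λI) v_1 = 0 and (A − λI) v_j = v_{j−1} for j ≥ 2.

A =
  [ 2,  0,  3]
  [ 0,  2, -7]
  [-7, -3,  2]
A Jordan chain for λ = 2 of length 3:
v_1 = (-21, 49, 0)ᵀ
v_2 = (0, 0, -7)ᵀ
v_3 = (1, 0, 0)ᵀ

Let N = A − (2)·I. We want v_3 with N^3 v_3 = 0 but N^2 v_3 ≠ 0; then v_{j-1} := N · v_j for j = 3, …, 2.

Pick v_3 = (1, 0, 0)ᵀ.
Then v_2 = N · v_3 = (0, 0, -7)ᵀ.
Then v_1 = N · v_2 = (-21, 49, 0)ᵀ.

Sanity check: (A − (2)·I) v_1 = (0, 0, 0)ᵀ = 0. ✓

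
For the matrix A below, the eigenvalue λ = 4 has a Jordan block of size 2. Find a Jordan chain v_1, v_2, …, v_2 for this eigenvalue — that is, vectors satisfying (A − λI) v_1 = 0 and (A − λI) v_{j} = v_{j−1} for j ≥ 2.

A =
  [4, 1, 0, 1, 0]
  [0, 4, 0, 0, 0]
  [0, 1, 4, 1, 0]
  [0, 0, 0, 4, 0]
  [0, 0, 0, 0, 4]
A Jordan chain for λ = 4 of length 2:
v_1 = (1, 0, 1, 0, 0)ᵀ
v_2 = (0, 1, 0, 0, 0)ᵀ

Let N = A − (4)·I. We want v_2 with N^2 v_2 = 0 but N^1 v_2 ≠ 0; then v_{j-1} := N · v_j for j = 2, …, 2.

Pick v_2 = (0, 1, 0, 0, 0)ᵀ.
Then v_1 = N · v_2 = (1, 0, 1, 0, 0)ᵀ.

Sanity check: (A − (4)·I) v_1 = (0, 0, 0, 0, 0)ᵀ = 0. ✓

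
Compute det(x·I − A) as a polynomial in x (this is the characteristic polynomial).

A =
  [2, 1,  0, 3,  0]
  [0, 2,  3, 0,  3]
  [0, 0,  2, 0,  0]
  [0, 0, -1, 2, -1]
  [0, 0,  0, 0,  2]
x^5 - 10*x^4 + 40*x^3 - 80*x^2 + 80*x - 32

Expanding det(x·I − A) (e.g. by cofactor expansion or by noting that A is similar to its Jordan form J, which has the same characteristic polynomial as A) gives
  χ_A(x) = x^5 - 10*x^4 + 40*x^3 - 80*x^2 + 80*x - 32
which factors as (x - 2)^5. The eigenvalues (with algebraic multiplicities) are λ = 2 with multiplicity 5.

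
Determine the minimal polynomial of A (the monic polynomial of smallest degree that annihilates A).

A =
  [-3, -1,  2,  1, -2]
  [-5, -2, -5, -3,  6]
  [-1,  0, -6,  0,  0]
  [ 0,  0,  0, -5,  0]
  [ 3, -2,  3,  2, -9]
x^3 + 15*x^2 + 75*x + 125

The characteristic polynomial is χ_A(x) = (x + 5)^5, so the eigenvalues are known. The minimal polynomial is
  m_A(x) = Π_λ (x − λ)^{k_λ}
where k_λ is the size of the *largest* Jordan block for λ (equivalently, the smallest k with (A − λI)^k v = 0 for every generalised eigenvector v of λ).

  λ = -5: largest Jordan block has size 3, contributing (x + 5)^3

So m_A(x) = (x + 5)^3 = x^3 + 15*x^2 + 75*x + 125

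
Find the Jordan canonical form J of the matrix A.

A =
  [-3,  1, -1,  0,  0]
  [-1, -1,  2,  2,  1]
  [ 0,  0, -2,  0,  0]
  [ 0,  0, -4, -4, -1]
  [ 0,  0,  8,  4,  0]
J_3(-2) ⊕ J_2(-2)

The characteristic polynomial is
  det(x·I − A) = x^5 + 10*x^4 + 40*x^3 + 80*x^2 + 80*x + 32 = (x + 2)^5

Eigenvalues and multiplicities (the geometric multiplicity of λ is n − rank(A − λI), which equals the number of Jordan blocks for λ):
  λ = -2: algebraic multiplicity = 5, geometric multiplicity = 2

Determining the block sizes for each eigenvalue:
  λ = -2: with am = 5 and gm = 2, the partition is not yet determined (e.g. several partitions of 5 into 2 parts exist). Let N = A − (-2)·I. Computing rank(N^1) = 3, rank(N^2) = 1, rank(N^3) = 0; the number of blocks of size ≥ j is rank(N^{j−1}) − rank(N^j), giving [2, 2, 1]. So we have 1 block(s) of size 3, 1 block(s) of size 2 → block sizes [3, 2]

Assembling the blocks gives a Jordan form
J =
  [-2,  1,  0,  0,  0]
  [ 0, -2,  1,  0,  0]
  [ 0,  0, -2,  0,  0]
  [ 0,  0,  0, -2,  1]
  [ 0,  0,  0,  0, -2]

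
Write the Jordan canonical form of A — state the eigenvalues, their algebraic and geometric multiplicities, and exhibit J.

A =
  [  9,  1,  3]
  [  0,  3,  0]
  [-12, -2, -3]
J_2(3) ⊕ J_1(3)

The characteristic polynomial is
  det(x·I − A) = x^3 - 9*x^2 + 27*x - 27 = (x - 3)^3

Eigenvalues and multiplicities (the geometric multiplicity of λ is n − rank(A − λI), which equals the number of Jordan blocks for λ):
  λ = 3: algebraic multiplicity = 3, geometric multiplicity = 2

Determining the block sizes for each eigenvalue:
  λ = 3: 2 blocks summing to 3 forces exactly one block of size 2 and the rest size 1 → block sizes [2, 1]

Assembling the blocks gives a Jordan form
J =
  [3, 1, 0]
  [0, 3, 0]
  [0, 0, 3]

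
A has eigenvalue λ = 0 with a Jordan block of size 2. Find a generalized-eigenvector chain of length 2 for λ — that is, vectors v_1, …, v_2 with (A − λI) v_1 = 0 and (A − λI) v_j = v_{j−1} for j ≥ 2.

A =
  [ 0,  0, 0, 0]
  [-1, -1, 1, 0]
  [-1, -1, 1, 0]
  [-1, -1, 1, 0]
A Jordan chain for λ = 0 of length 2:
v_1 = (0, -1, -1, -1)ᵀ
v_2 = (1, 0, 0, 0)ᵀ

Let N = A − (0)·I. We want v_2 with N^2 v_2 = 0 but N^1 v_2 ≠ 0; then v_{j-1} := N · v_j for j = 2, …, 2.

Pick v_2 = (1, 0, 0, 0)ᵀ.
Then v_1 = N · v_2 = (0, -1, -1, -1)ᵀ.

Sanity check: (A − (0)·I) v_1 = (0, 0, 0, 0)ᵀ = 0. ✓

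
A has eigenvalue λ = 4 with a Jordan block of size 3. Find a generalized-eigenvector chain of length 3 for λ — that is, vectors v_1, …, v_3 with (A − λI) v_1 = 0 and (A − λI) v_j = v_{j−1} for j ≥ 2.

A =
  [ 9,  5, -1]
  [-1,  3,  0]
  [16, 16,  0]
A Jordan chain for λ = 4 of length 3:
v_1 = (4, -4, 0)ᵀ
v_2 = (5, -1, 16)ᵀ
v_3 = (1, 0, 0)ᵀ

Let N = A − (4)·I. We want v_3 with N^3 v_3 = 0 but N^2 v_3 ≠ 0; then v_{j-1} := N · v_j for j = 3, …, 2.

Pick v_3 = (1, 0, 0)ᵀ.
Then v_2 = N · v_3 = (5, -1, 16)ᵀ.
Then v_1 = N · v_2 = (4, -4, 0)ᵀ.

Sanity check: (A − (4)·I) v_1 = (0, 0, 0)ᵀ = 0. ✓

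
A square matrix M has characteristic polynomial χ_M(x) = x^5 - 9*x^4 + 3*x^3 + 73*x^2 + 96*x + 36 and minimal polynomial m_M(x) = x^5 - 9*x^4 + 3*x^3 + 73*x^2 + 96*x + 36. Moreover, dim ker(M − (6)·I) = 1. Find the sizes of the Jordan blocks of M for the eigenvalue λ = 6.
Block sizes for λ = 6: [2]

Step 1 — from the characteristic polynomial, algebraic multiplicity of λ = 6 is 2. From dim ker(M − (6)·I) = 1, there are exactly 1 Jordan blocks for λ = 6.
Step 2 — from the minimal polynomial, the factor (x − 6)^2 tells us the largest block for λ = 6 has size 2.
Step 3 — with total size 2, 1 blocks, and largest block 2, the block sizes (in nonincreasing order) are [2].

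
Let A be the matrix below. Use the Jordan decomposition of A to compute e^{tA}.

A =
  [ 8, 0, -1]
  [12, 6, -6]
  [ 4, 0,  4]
e^{tA} =
  [2*t*exp(6*t) + exp(6*t), 0, -t*exp(6*t)]
  [12*t*exp(6*t), exp(6*t), -6*t*exp(6*t)]
  [4*t*exp(6*t), 0, -2*t*exp(6*t) + exp(6*t)]

Strategy: write A = P · J · P⁻¹ where J is a Jordan canonical form, so e^{tA} = P · e^{tJ} · P⁻¹, and e^{tJ} can be computed block-by-block.

A has Jordan form
J =
  [6, 1, 0]
  [0, 6, 0]
  [0, 0, 6]
(up to reordering of blocks).

Per-block formulas:
  For a 2×2 Jordan block J_2(6): exp(t · J_2(6)) = e^(6t)·(I + t·N), where N is the 2×2 nilpotent shift.
  For a 1×1 block at λ = 6: exp(t · [6]) = [e^(6t)].

After assembling e^{tJ} and conjugating by P, we get:

e^{tA} =
  [2*t*exp(6*t) + exp(6*t), 0, -t*exp(6*t)]
  [12*t*exp(6*t), exp(6*t), -6*t*exp(6*t)]
  [4*t*exp(6*t), 0, -2*t*exp(6*t) + exp(6*t)]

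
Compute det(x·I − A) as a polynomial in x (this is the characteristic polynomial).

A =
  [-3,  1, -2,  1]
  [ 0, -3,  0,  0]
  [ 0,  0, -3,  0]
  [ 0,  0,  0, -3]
x^4 + 12*x^3 + 54*x^2 + 108*x + 81

Expanding det(x·I − A) (e.g. by cofactor expansion or by noting that A is similar to its Jordan form J, which has the same characteristic polynomial as A) gives
  χ_A(x) = x^4 + 12*x^3 + 54*x^2 + 108*x + 81
which factors as (x + 3)^4. The eigenvalues (with algebraic multiplicities) are λ = -3 with multiplicity 4.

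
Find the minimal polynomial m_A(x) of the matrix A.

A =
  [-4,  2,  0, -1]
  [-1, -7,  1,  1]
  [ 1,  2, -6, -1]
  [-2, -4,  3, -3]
x^3 + 15*x^2 + 75*x + 125

The characteristic polynomial is χ_A(x) = (x + 5)^4, so the eigenvalues are known. The minimal polynomial is
  m_A(x) = Π_λ (x − λ)^{k_λ}
where k_λ is the size of the *largest* Jordan block for λ (equivalently, the smallest k with (A − λI)^k v = 0 for every generalised eigenvector v of λ).

  λ = -5: largest Jordan block has size 3, contributing (x + 5)^3

So m_A(x) = (x + 5)^3 = x^3 + 15*x^2 + 75*x + 125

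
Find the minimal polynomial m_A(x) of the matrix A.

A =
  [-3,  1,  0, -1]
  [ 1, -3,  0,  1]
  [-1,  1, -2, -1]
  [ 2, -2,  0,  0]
x^2 + 4*x + 4

The characteristic polynomial is χ_A(x) = (x + 2)^4, so the eigenvalues are known. The minimal polynomial is
  m_A(x) = Π_λ (x − λ)^{k_λ}
where k_λ is the size of the *largest* Jordan block for λ (equivalently, the smallest k with (A − λI)^k v = 0 for every generalised eigenvector v of λ).

  λ = -2: largest Jordan block has size 2, contributing (x + 2)^2

So m_A(x) = (x + 2)^2 = x^2 + 4*x + 4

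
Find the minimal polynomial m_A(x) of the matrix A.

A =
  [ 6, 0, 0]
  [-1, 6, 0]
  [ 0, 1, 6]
x^3 - 18*x^2 + 108*x - 216

The characteristic polynomial is χ_A(x) = (x - 6)^3, so the eigenvalues are known. The minimal polynomial is
  m_A(x) = Π_λ (x − λ)^{k_λ}
where k_λ is the size of the *largest* Jordan block for λ (equivalently, the smallest k with (A − λI)^k v = 0 for every generalised eigenvector v of λ).

  λ = 6: largest Jordan block has size 3, contributing (x − 6)^3

So m_A(x) = (x - 6)^3 = x^3 - 18*x^2 + 108*x - 216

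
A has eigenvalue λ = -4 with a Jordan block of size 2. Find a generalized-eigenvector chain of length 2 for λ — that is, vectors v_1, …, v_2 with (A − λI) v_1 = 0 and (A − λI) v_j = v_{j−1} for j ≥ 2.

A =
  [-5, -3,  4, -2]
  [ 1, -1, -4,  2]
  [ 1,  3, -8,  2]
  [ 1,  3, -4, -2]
A Jordan chain for λ = -4 of length 2:
v_1 = (-1, 1, 1, 1)ᵀ
v_2 = (1, 0, 0, 0)ᵀ

Let N = A − (-4)·I. We want v_2 with N^2 v_2 = 0 but N^1 v_2 ≠ 0; then v_{j-1} := N · v_j for j = 2, …, 2.

Pick v_2 = (1, 0, 0, 0)ᵀ.
Then v_1 = N · v_2 = (-1, 1, 1, 1)ᵀ.

Sanity check: (A − (-4)·I) v_1 = (0, 0, 0, 0)ᵀ = 0. ✓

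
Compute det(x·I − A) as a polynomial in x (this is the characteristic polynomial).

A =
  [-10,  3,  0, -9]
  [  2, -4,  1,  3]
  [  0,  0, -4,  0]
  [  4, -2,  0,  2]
x^4 + 16*x^3 + 96*x^2 + 256*x + 256

Expanding det(x·I − A) (e.g. by cofactor expansion or by noting that A is similar to its Jordan form J, which has the same characteristic polynomial as A) gives
  χ_A(x) = x^4 + 16*x^3 + 96*x^2 + 256*x + 256
which factors as (x + 4)^4. The eigenvalues (with algebraic multiplicities) are λ = -4 with multiplicity 4.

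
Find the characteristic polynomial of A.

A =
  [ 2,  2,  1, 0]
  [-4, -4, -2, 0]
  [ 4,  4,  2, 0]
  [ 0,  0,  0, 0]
x^4

Expanding det(x·I − A) (e.g. by cofactor expansion or by noting that A is similar to its Jordan form J, which has the same characteristic polynomial as A) gives
  χ_A(x) = x^4
which factors as x^4. The eigenvalues (with algebraic multiplicities) are λ = 0 with multiplicity 4.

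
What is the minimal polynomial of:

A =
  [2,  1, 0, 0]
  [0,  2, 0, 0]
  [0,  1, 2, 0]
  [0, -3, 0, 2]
x^2 - 4*x + 4

The characteristic polynomial is χ_A(x) = (x - 2)^4, so the eigenvalues are known. The minimal polynomial is
  m_A(x) = Π_λ (x − λ)^{k_λ}
where k_λ is the size of the *largest* Jordan block for λ (equivalently, the smallest k with (A − λI)^k v = 0 for every generalised eigenvector v of λ).

  λ = 2: largest Jordan block has size 2, contributing (x − 2)^2

So m_A(x) = (x - 2)^2 = x^2 - 4*x + 4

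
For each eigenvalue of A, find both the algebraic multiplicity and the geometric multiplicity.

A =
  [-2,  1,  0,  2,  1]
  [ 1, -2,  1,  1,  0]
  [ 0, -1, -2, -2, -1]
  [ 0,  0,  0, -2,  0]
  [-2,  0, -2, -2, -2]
λ = -2: alg = 5, geom = 3

Step 1 — factor the characteristic polynomial to read off the algebraic multiplicities:
  χ_A(x) = (x + 2)^5

Step 2 — compute geometric multiplicities via the rank-nullity identity g(λ) = n − rank(A − λI):
  rank(A − (-2)·I) = 2, so dim ker(A − (-2)·I) = n − 2 = 3

Summary:
  λ = -2: algebraic multiplicity = 5, geometric multiplicity = 3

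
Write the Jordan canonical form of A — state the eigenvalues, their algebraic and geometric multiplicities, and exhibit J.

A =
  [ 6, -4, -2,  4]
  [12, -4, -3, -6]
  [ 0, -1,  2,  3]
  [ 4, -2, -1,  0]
J_1(-2) ⊕ J_3(2)

The characteristic polynomial is
  det(x·I − A) = x^4 - 4*x^3 + 16*x - 16 = (x - 2)^3*(x + 2)

Eigenvalues and multiplicities (the geometric multiplicity of λ is n − rank(A − λI), which equals the number of Jordan blocks for λ):
  λ = -2: algebraic multiplicity = 1, geometric multiplicity = 1
  λ = 2: algebraic multiplicity = 3, geometric multiplicity = 1

Determining the block sizes for each eigenvalue:
  λ = -2: one block (gm = 1), so the single block has size am = 1 → block sizes [1]
  λ = 2: one block (gm = 1), so the single block has size am = 3 → block sizes [3]

Assembling the blocks gives a Jordan form
J =
  [-2, 0, 0, 0]
  [ 0, 2, 1, 0]
  [ 0, 0, 2, 1]
  [ 0, 0, 0, 2]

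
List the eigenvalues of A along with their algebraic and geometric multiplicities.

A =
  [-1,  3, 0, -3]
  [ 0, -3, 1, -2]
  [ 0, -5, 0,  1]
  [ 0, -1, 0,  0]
λ = -1: alg = 4, geom = 2

Step 1 — factor the characteristic polynomial to read off the algebraic multiplicities:
  χ_A(x) = (x + 1)^4

Step 2 — compute geometric multiplicities via the rank-nullity identity g(λ) = n − rank(A − λI):
  rank(A − (-1)·I) = 2, so dim ker(A − (-1)·I) = n − 2 = 2

Summary:
  λ = -1: algebraic multiplicity = 4, geometric multiplicity = 2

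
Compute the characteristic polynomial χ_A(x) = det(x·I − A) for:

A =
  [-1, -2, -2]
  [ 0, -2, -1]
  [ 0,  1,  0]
x^3 + 3*x^2 + 3*x + 1

Expanding det(x·I − A) (e.g. by cofactor expansion or by noting that A is similar to its Jordan form J, which has the same characteristic polynomial as A) gives
  χ_A(x) = x^3 + 3*x^2 + 3*x + 1
which factors as (x + 1)^3. The eigenvalues (with algebraic multiplicities) are λ = -1 with multiplicity 3.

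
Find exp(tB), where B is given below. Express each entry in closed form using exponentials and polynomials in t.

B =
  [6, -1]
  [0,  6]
e^{tB} =
  [exp(6*t), -t*exp(6*t)]
  [0, exp(6*t)]

Strategy: write B = P · J · P⁻¹ where J is a Jordan canonical form, so e^{tB} = P · e^{tJ} · P⁻¹, and e^{tJ} can be computed block-by-block.

B has Jordan form
J =
  [6, 1]
  [0, 6]
(up to reordering of blocks).

Per-block formulas:
  For a 2×2 Jordan block J_2(6): exp(t · J_2(6)) = e^(6t)·(I + t·N), where N is the 2×2 nilpotent shift.

After assembling e^{tJ} and conjugating by P, we get:

e^{tB} =
  [exp(6*t), -t*exp(6*t)]
  [0, exp(6*t)]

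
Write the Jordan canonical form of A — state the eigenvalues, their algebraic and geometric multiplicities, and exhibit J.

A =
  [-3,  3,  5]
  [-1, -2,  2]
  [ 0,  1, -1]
J_3(-2)

The characteristic polynomial is
  det(x·I − A) = x^3 + 6*x^2 + 12*x + 8 = (x + 2)^3

Eigenvalues and multiplicities (the geometric multiplicity of λ is n − rank(A − λI), which equals the number of Jordan blocks for λ):
  λ = -2: algebraic multiplicity = 3, geometric multiplicity = 1

Determining the block sizes for each eigenvalue:
  λ = -2: one block (gm = 1), so the single block has size am = 3 → block sizes [3]

Assembling the blocks gives a Jordan form
J =
  [-2,  1,  0]
  [ 0, -2,  1]
  [ 0,  0, -2]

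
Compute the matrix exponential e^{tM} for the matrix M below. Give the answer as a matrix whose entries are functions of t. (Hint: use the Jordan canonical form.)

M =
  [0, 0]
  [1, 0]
e^{tM} =
  [1, 0]
  [t, 1]

Strategy: write M = P · J · P⁻¹ where J is a Jordan canonical form, so e^{tM} = P · e^{tJ} · P⁻¹, and e^{tJ} can be computed block-by-block.

M has Jordan form
J =
  [0, 1]
  [0, 0]
(up to reordering of blocks).

Per-block formulas:
  For a 2×2 Jordan block J_2(0): exp(t · J_2(0)) = e^(0t)·(I + t·N), where N is the 2×2 nilpotent shift.

After assembling e^{tJ} and conjugating by P, we get:

e^{tM} =
  [1, 0]
  [t, 1]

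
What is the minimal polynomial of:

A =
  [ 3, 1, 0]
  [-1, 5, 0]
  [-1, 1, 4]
x^2 - 8*x + 16

The characteristic polynomial is χ_A(x) = (x - 4)^3, so the eigenvalues are known. The minimal polynomial is
  m_A(x) = Π_λ (x − λ)^{k_λ}
where k_λ is the size of the *largest* Jordan block for λ (equivalently, the smallest k with (A − λI)^k v = 0 for every generalised eigenvector v of λ).

  λ = 4: largest Jordan block has size 2, contributing (x − 4)^2

So m_A(x) = (x - 4)^2 = x^2 - 8*x + 16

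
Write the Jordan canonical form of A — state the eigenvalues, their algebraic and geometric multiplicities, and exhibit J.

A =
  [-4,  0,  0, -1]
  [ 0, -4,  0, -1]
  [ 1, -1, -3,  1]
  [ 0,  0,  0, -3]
J_1(-4) ⊕ J_1(-4) ⊕ J_2(-3)

The characteristic polynomial is
  det(x·I − A) = x^4 + 14*x^3 + 73*x^2 + 168*x + 144 = (x + 3)^2*(x + 4)^2

Eigenvalues and multiplicities (the geometric multiplicity of λ is n − rank(A − λI), which equals the number of Jordan blocks for λ):
  λ = -4: algebraic multiplicity = 2, geometric multiplicity = 2
  λ = -3: algebraic multiplicity = 2, geometric multiplicity = 1

Determining the block sizes for each eigenvalue:
  λ = -4: gm = am = 2, so every block has size 1 → block sizes [1, 1]
  λ = -3: one block (gm = 1), so the single block has size am = 2 → block sizes [2]

Assembling the blocks gives a Jordan form
J =
  [-4,  0,  0,  0]
  [ 0, -4,  0,  0]
  [ 0,  0, -3,  1]
  [ 0,  0,  0, -3]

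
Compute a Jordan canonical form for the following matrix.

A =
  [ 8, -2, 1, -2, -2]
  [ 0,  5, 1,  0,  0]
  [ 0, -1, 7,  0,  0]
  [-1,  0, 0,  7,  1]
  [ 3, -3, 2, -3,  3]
J_3(6) ⊕ J_2(6)

The characteristic polynomial is
  det(x·I − A) = x^5 - 30*x^4 + 360*x^3 - 2160*x^2 + 6480*x - 7776 = (x - 6)^5

Eigenvalues and multiplicities (the geometric multiplicity of λ is n − rank(A − λI), which equals the number of Jordan blocks for λ):
  λ = 6: algebraic multiplicity = 5, geometric multiplicity = 2

Determining the block sizes for each eigenvalue:
  λ = 6: with am = 5 and gm = 2, the partition is not yet determined (e.g. several partitions of 5 into 2 parts exist). Let N = A − (6)·I. Computing rank(N^1) = 3, rank(N^2) = 1, rank(N^3) = 0; the number of blocks of size ≥ j is rank(N^{j−1}) − rank(N^j), giving [2, 2, 1]. So we have 1 block(s) of size 3, 1 block(s) of size 2 → block sizes [3, 2]

Assembling the blocks gives a Jordan form
J =
  [6, 1, 0, 0, 0]
  [0, 6, 1, 0, 0]
  [0, 0, 6, 0, 0]
  [0, 0, 0, 6, 1]
  [0, 0, 0, 0, 6]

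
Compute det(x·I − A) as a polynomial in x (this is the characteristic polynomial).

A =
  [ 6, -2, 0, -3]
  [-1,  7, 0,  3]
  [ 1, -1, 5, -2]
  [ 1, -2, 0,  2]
x^4 - 20*x^3 + 150*x^2 - 500*x + 625

Expanding det(x·I − A) (e.g. by cofactor expansion or by noting that A is similar to its Jordan form J, which has the same characteristic polynomial as A) gives
  χ_A(x) = x^4 - 20*x^3 + 150*x^2 - 500*x + 625
which factors as (x - 5)^4. The eigenvalues (with algebraic multiplicities) are λ = 5 with multiplicity 4.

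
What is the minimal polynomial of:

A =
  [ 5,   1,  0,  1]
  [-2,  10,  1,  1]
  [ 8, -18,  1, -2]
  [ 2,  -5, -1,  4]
x^2 - 10*x + 25

The characteristic polynomial is χ_A(x) = (x - 5)^4, so the eigenvalues are known. The minimal polynomial is
  m_A(x) = Π_λ (x − λ)^{k_λ}
where k_λ is the size of the *largest* Jordan block for λ (equivalently, the smallest k with (A − λI)^k v = 0 for every generalised eigenvector v of λ).

  λ = 5: largest Jordan block has size 2, contributing (x − 5)^2

So m_A(x) = (x - 5)^2 = x^2 - 10*x + 25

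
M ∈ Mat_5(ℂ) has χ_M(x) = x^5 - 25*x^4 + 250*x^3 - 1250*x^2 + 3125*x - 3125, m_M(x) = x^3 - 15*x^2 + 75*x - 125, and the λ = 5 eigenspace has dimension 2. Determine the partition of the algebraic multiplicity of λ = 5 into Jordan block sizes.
Block sizes for λ = 5: [3, 2]

Step 1 — from the characteristic polynomial, algebraic multiplicity of λ = 5 is 5. From dim ker(M − (5)·I) = 2, there are exactly 2 Jordan blocks for λ = 5.
Step 2 — from the minimal polynomial, the factor (x − 5)^3 tells us the largest block for λ = 5 has size 3.
Step 3 — with total size 5, 2 blocks, and largest block 3, the block sizes (in nonincreasing order) are [3, 2].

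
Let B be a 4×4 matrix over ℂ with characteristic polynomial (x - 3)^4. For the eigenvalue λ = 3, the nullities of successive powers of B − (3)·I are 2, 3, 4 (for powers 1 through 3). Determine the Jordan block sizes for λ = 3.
Block sizes for λ = 3: [3, 1]

From the dimensions of kernels of powers, the number of Jordan blocks of size at least j is d_j − d_{j−1} where d_j = dim ker(N^j) (with d_0 = 0). Computing the differences gives [2, 1, 1].
The number of blocks of size exactly k is (#blocks of size ≥ k) − (#blocks of size ≥ k + 1), so the partition is: 1 block(s) of size 1, 1 block(s) of size 3.
In nonincreasing order the block sizes are [3, 1].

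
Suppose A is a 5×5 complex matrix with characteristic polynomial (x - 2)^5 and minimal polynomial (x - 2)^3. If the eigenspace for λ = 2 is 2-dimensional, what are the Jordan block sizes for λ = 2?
Block sizes for λ = 2: [3, 2]

Step 1 — from the characteristic polynomial, algebraic multiplicity of λ = 2 is 5. From dim ker(A − (2)·I) = 2, there are exactly 2 Jordan blocks for λ = 2.
Step 2 — from the minimal polynomial, the factor (x − 2)^3 tells us the largest block for λ = 2 has size 3.
Step 3 — with total size 5, 2 blocks, and largest block 3, the block sizes (in nonincreasing order) are [3, 2].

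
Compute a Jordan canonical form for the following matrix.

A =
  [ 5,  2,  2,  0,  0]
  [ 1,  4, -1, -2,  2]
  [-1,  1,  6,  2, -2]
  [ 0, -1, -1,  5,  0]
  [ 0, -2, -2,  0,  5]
J_2(5) ⊕ J_2(5) ⊕ J_1(5)

The characteristic polynomial is
  det(x·I − A) = x^5 - 25*x^4 + 250*x^3 - 1250*x^2 + 3125*x - 3125 = (x - 5)^5

Eigenvalues and multiplicities (the geometric multiplicity of λ is n − rank(A − λI), which equals the number of Jordan blocks for λ):
  λ = 5: algebraic multiplicity = 5, geometric multiplicity = 3

Determining the block sizes for each eigenvalue:
  λ = 5: with am = 5 and gm = 3, the partition is not yet determined (e.g. several partitions of 5 into 3 parts exist). Let N = A − (5)·I. Computing rank(N^1) = 2, rank(N^2) = 0; the number of blocks of size ≥ j is rank(N^{j−1}) − rank(N^j), giving [3, 2]. So we have 2 block(s) of size 2, 1 block(s) of size 1 → block sizes [2, 2, 1]

Assembling the blocks gives a Jordan form
J =
  [5, 1, 0, 0, 0]
  [0, 5, 0, 0, 0]
  [0, 0, 5, 1, 0]
  [0, 0, 0, 5, 0]
  [0, 0, 0, 0, 5]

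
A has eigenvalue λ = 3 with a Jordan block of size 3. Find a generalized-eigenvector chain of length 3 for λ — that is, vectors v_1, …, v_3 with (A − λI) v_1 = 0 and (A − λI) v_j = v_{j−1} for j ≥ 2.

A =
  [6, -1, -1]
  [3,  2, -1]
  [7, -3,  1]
A Jordan chain for λ = 3 of length 3:
v_1 = (-1, -1, -2)ᵀ
v_2 = (3, 3, 7)ᵀ
v_3 = (1, 0, 0)ᵀ

Let N = A − (3)·I. We want v_3 with N^3 v_3 = 0 but N^2 v_3 ≠ 0; then v_{j-1} := N · v_j for j = 3, …, 2.

Pick v_3 = (1, 0, 0)ᵀ.
Then v_2 = N · v_3 = (3, 3, 7)ᵀ.
Then v_1 = N · v_2 = (-1, -1, -2)ᵀ.

Sanity check: (A − (3)·I) v_1 = (0, 0, 0)ᵀ = 0. ✓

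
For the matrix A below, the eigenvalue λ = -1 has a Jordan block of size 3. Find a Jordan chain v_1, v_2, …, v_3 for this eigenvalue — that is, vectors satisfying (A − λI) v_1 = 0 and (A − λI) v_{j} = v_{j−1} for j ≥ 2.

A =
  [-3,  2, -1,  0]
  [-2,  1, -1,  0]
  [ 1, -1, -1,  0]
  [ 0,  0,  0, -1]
A Jordan chain for λ = -1 of length 3:
v_1 = (-1, -1, 0, 0)ᵀ
v_2 = (-2, -2, 1, 0)ᵀ
v_3 = (1, 0, 0, 0)ᵀ

Let N = A − (-1)·I. We want v_3 with N^3 v_3 = 0 but N^2 v_3 ≠ 0; then v_{j-1} := N · v_j for j = 3, …, 2.

Pick v_3 = (1, 0, 0, 0)ᵀ.
Then v_2 = N · v_3 = (-2, -2, 1, 0)ᵀ.
Then v_1 = N · v_2 = (-1, -1, 0, 0)ᵀ.

Sanity check: (A − (-1)·I) v_1 = (0, 0, 0, 0)ᵀ = 0. ✓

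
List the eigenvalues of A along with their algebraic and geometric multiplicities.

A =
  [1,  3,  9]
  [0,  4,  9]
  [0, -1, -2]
λ = 1: alg = 3, geom = 2

Step 1 — factor the characteristic polynomial to read off the algebraic multiplicities:
  χ_A(x) = (x - 1)^3

Step 2 — compute geometric multiplicities via the rank-nullity identity g(λ) = n − rank(A − λI):
  rank(A − (1)·I) = 1, so dim ker(A − (1)·I) = n − 1 = 2

Summary:
  λ = 1: algebraic multiplicity = 3, geometric multiplicity = 2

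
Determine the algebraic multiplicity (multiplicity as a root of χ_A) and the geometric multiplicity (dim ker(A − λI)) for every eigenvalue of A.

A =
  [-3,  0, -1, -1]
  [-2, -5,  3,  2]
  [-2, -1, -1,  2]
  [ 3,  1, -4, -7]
λ = -4: alg = 4, geom = 2

Step 1 — factor the characteristic polynomial to read off the algebraic multiplicities:
  χ_A(x) = (x + 4)^4

Step 2 — compute geometric multiplicities via the rank-nullity identity g(λ) = n − rank(A − λI):
  rank(A − (-4)·I) = 2, so dim ker(A − (-4)·I) = n − 2 = 2

Summary:
  λ = -4: algebraic multiplicity = 4, geometric multiplicity = 2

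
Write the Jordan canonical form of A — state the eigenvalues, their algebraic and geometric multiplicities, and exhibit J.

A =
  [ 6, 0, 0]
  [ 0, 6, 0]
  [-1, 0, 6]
J_2(6) ⊕ J_1(6)

The characteristic polynomial is
  det(x·I − A) = x^3 - 18*x^2 + 108*x - 216 = (x - 6)^3

Eigenvalues and multiplicities (the geometric multiplicity of λ is n − rank(A − λI), which equals the number of Jordan blocks for λ):
  λ = 6: algebraic multiplicity = 3, geometric multiplicity = 2

Determining the block sizes for each eigenvalue:
  λ = 6: 2 blocks summing to 3 forces exactly one block of size 2 and the rest size 1 → block sizes [2, 1]

Assembling the blocks gives a Jordan form
J =
  [6, 1, 0]
  [0, 6, 0]
  [0, 0, 6]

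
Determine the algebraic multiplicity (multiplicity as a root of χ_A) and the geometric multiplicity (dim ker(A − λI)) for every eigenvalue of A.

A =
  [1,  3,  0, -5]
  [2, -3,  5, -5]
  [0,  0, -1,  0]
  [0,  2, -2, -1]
λ = -1: alg = 4, geom = 2

Step 1 — factor the characteristic polynomial to read off the algebraic multiplicities:
  χ_A(x) = (x + 1)^4

Step 2 — compute geometric multiplicities via the rank-nullity identity g(λ) = n − rank(A − λI):
  rank(A − (-1)·I) = 2, so dim ker(A − (-1)·I) = n − 2 = 2

Summary:
  λ = -1: algebraic multiplicity = 4, geometric multiplicity = 2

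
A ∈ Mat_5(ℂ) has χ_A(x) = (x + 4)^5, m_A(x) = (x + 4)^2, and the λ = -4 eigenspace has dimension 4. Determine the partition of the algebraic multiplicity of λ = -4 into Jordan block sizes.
Block sizes for λ = -4: [2, 1, 1, 1]

Step 1 — from the characteristic polynomial, algebraic multiplicity of λ = -4 is 5. From dim ker(A − (-4)·I) = 4, there are exactly 4 Jordan blocks for λ = -4.
Step 2 — from the minimal polynomial, the factor (x + 4)^2 tells us the largest block for λ = -4 has size 2.
Step 3 — with total size 5, 4 blocks, and largest block 2, the block sizes (in nonincreasing order) are [2, 1, 1, 1].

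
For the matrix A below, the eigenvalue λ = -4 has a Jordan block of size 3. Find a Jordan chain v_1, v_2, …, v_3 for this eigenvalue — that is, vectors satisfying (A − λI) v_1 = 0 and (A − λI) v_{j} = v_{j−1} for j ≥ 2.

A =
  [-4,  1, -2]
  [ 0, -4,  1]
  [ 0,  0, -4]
A Jordan chain for λ = -4 of length 3:
v_1 = (1, 0, 0)ᵀ
v_2 = (-2, 1, 0)ᵀ
v_3 = (0, 0, 1)ᵀ

Let N = A − (-4)·I. We want v_3 with N^3 v_3 = 0 but N^2 v_3 ≠ 0; then v_{j-1} := N · v_j for j = 3, …, 2.

Pick v_3 = (0, 0, 1)ᵀ.
Then v_2 = N · v_3 = (-2, 1, 0)ᵀ.
Then v_1 = N · v_2 = (1, 0, 0)ᵀ.

Sanity check: (A − (-4)·I) v_1 = (0, 0, 0)ᵀ = 0. ✓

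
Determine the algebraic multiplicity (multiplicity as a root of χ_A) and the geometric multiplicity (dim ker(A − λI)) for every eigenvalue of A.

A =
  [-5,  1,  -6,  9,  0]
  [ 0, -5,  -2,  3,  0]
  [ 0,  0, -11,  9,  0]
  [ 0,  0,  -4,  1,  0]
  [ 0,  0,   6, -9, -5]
λ = -5: alg = 5, geom = 3

Step 1 — factor the characteristic polynomial to read off the algebraic multiplicities:
  χ_A(x) = (x + 5)^5

Step 2 — compute geometric multiplicities via the rank-nullity identity g(λ) = n − rank(A − λI):
  rank(A − (-5)·I) = 2, so dim ker(A − (-5)·I) = n − 2 = 3

Summary:
  λ = -5: algebraic multiplicity = 5, geometric multiplicity = 3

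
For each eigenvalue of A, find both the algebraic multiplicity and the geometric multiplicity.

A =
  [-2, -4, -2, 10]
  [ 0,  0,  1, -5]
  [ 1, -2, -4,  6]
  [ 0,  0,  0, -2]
λ = -2: alg = 4, geom = 2

Step 1 — factor the characteristic polynomial to read off the algebraic multiplicities:
  χ_A(x) = (x + 2)^4

Step 2 — compute geometric multiplicities via the rank-nullity identity g(λ) = n − rank(A − λI):
  rank(A − (-2)·I) = 2, so dim ker(A − (-2)·I) = n − 2 = 2

Summary:
  λ = -2: algebraic multiplicity = 4, geometric multiplicity = 2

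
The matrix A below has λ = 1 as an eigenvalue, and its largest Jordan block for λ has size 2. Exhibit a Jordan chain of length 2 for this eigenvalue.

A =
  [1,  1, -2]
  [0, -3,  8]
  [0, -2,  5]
A Jordan chain for λ = 1 of length 2:
v_1 = (1, -4, -2)ᵀ
v_2 = (0, 1, 0)ᵀ

Let N = A − (1)·I. We want v_2 with N^2 v_2 = 0 but N^1 v_2 ≠ 0; then v_{j-1} := N · v_j for j = 2, …, 2.

Pick v_2 = (0, 1, 0)ᵀ.
Then v_1 = N · v_2 = (1, -4, -2)ᵀ.

Sanity check: (A − (1)·I) v_1 = (0, 0, 0)ᵀ = 0. ✓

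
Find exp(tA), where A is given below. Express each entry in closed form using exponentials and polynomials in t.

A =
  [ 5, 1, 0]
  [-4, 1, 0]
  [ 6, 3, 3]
e^{tA} =
  [2*t*exp(3*t) + exp(3*t), t*exp(3*t), 0]
  [-4*t*exp(3*t), -2*t*exp(3*t) + exp(3*t), 0]
  [6*t*exp(3*t), 3*t*exp(3*t), exp(3*t)]

Strategy: write A = P · J · P⁻¹ where J is a Jordan canonical form, so e^{tA} = P · e^{tJ} · P⁻¹, and e^{tJ} can be computed block-by-block.

A has Jordan form
J =
  [3, 1, 0]
  [0, 3, 0]
  [0, 0, 3]
(up to reordering of blocks).

Per-block formulas:
  For a 1×1 block at λ = 3: exp(t · [3]) = [e^(3t)].
  For a 2×2 Jordan block J_2(3): exp(t · J_2(3)) = e^(3t)·(I + t·N), where N is the 2×2 nilpotent shift.

After assembling e^{tJ} and conjugating by P, we get:

e^{tA} =
  [2*t*exp(3*t) + exp(3*t), t*exp(3*t), 0]
  [-4*t*exp(3*t), -2*t*exp(3*t) + exp(3*t), 0]
  [6*t*exp(3*t), 3*t*exp(3*t), exp(3*t)]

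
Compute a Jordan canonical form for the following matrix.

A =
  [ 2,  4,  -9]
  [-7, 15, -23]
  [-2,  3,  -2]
J_3(5)

The characteristic polynomial is
  det(x·I − A) = x^3 - 15*x^2 + 75*x - 125 = (x - 5)^3

Eigenvalues and multiplicities (the geometric multiplicity of λ is n − rank(A − λI), which equals the number of Jordan blocks for λ):
  λ = 5: algebraic multiplicity = 3, geometric multiplicity = 1

Determining the block sizes for each eigenvalue:
  λ = 5: one block (gm = 1), so the single block has size am = 3 → block sizes [3]

Assembling the blocks gives a Jordan form
J =
  [5, 1, 0]
  [0, 5, 1]
  [0, 0, 5]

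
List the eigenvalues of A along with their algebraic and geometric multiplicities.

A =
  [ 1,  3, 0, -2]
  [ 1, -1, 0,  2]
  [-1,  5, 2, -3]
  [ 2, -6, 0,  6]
λ = 2: alg = 4, geom = 2

Step 1 — factor the characteristic polynomial to read off the algebraic multiplicities:
  χ_A(x) = (x - 2)^4

Step 2 — compute geometric multiplicities via the rank-nullity identity g(λ) = n − rank(A − λI):
  rank(A − (2)·I) = 2, so dim ker(A − (2)·I) = n − 2 = 2

Summary:
  λ = 2: algebraic multiplicity = 4, geometric multiplicity = 2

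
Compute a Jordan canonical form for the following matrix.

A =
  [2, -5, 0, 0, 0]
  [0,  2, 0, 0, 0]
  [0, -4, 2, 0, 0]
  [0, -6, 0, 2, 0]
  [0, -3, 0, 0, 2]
J_2(2) ⊕ J_1(2) ⊕ J_1(2) ⊕ J_1(2)

The characteristic polynomial is
  det(x·I − A) = x^5 - 10*x^4 + 40*x^3 - 80*x^2 + 80*x - 32 = (x - 2)^5

Eigenvalues and multiplicities (the geometric multiplicity of λ is n − rank(A − λI), which equals the number of Jordan blocks for λ):
  λ = 2: algebraic multiplicity = 5, geometric multiplicity = 4

Determining the block sizes for each eigenvalue:
  λ = 2: 4 blocks summing to 5 forces exactly one block of size 2 and the rest size 1 → block sizes [2, 1, 1, 1]

Assembling the blocks gives a Jordan form
J =
  [2, 1, 0, 0, 0]
  [0, 2, 0, 0, 0]
  [0, 0, 2, 0, 0]
  [0, 0, 0, 2, 0]
  [0, 0, 0, 0, 2]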